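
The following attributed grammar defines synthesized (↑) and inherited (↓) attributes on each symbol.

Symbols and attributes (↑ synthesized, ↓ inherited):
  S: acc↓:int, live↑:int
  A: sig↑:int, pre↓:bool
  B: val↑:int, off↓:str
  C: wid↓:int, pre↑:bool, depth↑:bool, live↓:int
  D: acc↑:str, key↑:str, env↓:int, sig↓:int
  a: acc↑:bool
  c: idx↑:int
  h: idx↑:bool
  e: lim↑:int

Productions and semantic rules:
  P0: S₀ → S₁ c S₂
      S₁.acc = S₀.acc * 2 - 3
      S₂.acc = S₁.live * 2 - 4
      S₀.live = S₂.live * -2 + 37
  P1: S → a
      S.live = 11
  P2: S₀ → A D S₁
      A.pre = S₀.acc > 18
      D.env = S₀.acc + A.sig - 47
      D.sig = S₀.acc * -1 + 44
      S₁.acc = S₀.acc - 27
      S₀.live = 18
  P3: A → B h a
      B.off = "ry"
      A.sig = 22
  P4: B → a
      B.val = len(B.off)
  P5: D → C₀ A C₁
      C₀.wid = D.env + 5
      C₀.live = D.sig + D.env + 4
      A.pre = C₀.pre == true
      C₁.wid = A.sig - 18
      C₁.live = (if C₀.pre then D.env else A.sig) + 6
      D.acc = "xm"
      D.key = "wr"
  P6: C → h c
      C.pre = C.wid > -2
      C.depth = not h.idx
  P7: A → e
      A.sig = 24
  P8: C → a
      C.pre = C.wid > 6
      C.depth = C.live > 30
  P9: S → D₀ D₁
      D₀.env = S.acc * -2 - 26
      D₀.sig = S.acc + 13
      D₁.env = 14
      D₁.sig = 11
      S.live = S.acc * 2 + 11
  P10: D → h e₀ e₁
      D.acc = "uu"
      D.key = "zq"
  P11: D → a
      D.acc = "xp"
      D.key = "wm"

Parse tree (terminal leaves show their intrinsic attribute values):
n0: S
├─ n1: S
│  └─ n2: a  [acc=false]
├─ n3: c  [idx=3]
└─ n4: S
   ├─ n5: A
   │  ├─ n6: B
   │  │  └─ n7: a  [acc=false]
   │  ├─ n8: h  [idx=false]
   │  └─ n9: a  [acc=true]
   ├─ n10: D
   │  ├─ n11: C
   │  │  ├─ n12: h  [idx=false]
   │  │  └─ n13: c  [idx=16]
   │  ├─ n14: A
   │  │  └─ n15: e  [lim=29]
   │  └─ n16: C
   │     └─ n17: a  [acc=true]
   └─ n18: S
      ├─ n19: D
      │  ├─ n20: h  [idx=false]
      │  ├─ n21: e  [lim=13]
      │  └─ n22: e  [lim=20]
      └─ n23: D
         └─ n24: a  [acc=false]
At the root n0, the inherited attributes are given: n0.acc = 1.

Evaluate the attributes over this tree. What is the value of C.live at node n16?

1. n0.acc = 1  [given at root]
2. n1.acc = -1  [S₀.acc * 2 - 3]
3. n2.acc = false  [terminal]
4. n1.live = 11  [11]
5. n3.idx = 3  [terminal]
6. n4.acc = 18  [S₁.live * 2 - 4]
7. n5.pre = false  [S₀.acc > 18]
8. n6.off = "ry"  ["ry"]
9. n7.acc = false  [terminal]
10. n6.val = 2  [len(B.off)]
11. n8.idx = false  [terminal]
12. n9.acc = true  [terminal]
13. n5.sig = 22  [22]
14. n10.env = -7  [S₀.acc + A.sig - 47]
15. n10.sig = 26  [S₀.acc * -1 + 44]
16. n11.wid = -2  [D.env + 5]
17. n11.live = 23  [D.sig + D.env + 4]
18. n12.idx = false  [terminal]
19. n13.idx = 16  [terminal]
20. n11.pre = false  [C.wid > -2]
21. n11.depth = true  [not h.idx]
22. n14.pre = false  [C₀.pre == true]
23. n15.lim = 29  [terminal]
24. n14.sig = 24  [24]
25. n16.wid = 6  [A.sig - 18]
26. n16.live = 30  [(if C₀.pre then D.env else A.sig) + 6]
27. n17.acc = true  [terminal]
28. n16.pre = false  [C.wid > 6]
29. n16.depth = false  [C.live > 30]
30. n10.acc = "xm"  ["xm"]
31. n10.key = "wr"  ["wr"]
32. n18.acc = -9  [S₀.acc - 27]
33. n19.env = -8  [S.acc * -2 - 26]
34. n19.sig = 4  [S.acc + 13]
35. n20.idx = false  [terminal]
36. n21.lim = 13  [terminal]
37. n22.lim = 20  [terminal]
38. n19.acc = "uu"  ["uu"]
39. n19.key = "zq"  ["zq"]
40. n23.env = 14  [14]
41. n23.sig = 11  [11]
42. n24.acc = false  [terminal]
43. n23.acc = "xp"  ["xp"]
44. n23.key = "wm"  ["wm"]
45. n18.live = -7  [S.acc * 2 + 11]
46. n4.live = 18  [18]
47. n0.live = 1  [S₂.live * -2 + 37]

30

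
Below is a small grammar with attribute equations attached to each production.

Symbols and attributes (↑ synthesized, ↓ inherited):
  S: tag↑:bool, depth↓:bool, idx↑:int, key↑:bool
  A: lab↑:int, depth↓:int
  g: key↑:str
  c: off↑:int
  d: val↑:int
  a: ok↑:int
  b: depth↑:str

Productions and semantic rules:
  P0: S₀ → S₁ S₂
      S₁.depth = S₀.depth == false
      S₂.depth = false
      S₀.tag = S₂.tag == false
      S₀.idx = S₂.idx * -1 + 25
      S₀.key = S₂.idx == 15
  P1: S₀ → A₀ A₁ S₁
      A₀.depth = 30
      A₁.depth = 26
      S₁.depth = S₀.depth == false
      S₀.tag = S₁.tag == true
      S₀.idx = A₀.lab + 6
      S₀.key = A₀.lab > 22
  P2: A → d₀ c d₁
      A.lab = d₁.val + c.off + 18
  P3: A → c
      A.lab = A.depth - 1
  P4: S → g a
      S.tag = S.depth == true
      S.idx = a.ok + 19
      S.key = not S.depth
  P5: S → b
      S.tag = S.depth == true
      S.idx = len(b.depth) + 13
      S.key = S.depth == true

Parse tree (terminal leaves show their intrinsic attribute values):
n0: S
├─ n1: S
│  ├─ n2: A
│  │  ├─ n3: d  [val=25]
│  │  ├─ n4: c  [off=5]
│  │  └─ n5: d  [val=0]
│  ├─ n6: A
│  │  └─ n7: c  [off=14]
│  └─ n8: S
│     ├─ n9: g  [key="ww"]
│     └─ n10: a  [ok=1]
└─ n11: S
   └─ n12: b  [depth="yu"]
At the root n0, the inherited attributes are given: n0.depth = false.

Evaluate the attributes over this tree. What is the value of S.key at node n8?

1. n0.depth = false  [given at root]
2. n1.depth = true  [S₀.depth == false]
3. n2.depth = 30  [30]
4. n3.val = 25  [terminal]
5. n4.off = 5  [terminal]
6. n5.val = 0  [terminal]
7. n2.lab = 23  [d₁.val + c.off + 18]
8. n6.depth = 26  [26]
9. n7.off = 14  [terminal]
10. n6.lab = 25  [A.depth - 1]
11. n8.depth = false  [S₀.depth == false]
12. n9.key = "ww"  [terminal]
13. n10.ok = 1  [terminal]
14. n8.tag = false  [S.depth == true]
15. n8.idx = 20  [a.ok + 19]
16. n8.key = true  [not S.depth]
17. n1.tag = false  [S₁.tag == true]
18. n1.idx = 29  [A₀.lab + 6]
19. n1.key = true  [A₀.lab > 22]
20. n11.depth = false  [false]
21. n12.depth = "yu"  [terminal]
22. n11.tag = false  [S.depth == true]
23. n11.idx = 15  [len(b.depth) + 13]
24. n11.key = false  [S.depth == true]
25. n0.tag = true  [S₂.tag == false]
26. n0.idx = 10  [S₂.idx * -1 + 25]
27. n0.key = true  [S₂.idx == 15]

true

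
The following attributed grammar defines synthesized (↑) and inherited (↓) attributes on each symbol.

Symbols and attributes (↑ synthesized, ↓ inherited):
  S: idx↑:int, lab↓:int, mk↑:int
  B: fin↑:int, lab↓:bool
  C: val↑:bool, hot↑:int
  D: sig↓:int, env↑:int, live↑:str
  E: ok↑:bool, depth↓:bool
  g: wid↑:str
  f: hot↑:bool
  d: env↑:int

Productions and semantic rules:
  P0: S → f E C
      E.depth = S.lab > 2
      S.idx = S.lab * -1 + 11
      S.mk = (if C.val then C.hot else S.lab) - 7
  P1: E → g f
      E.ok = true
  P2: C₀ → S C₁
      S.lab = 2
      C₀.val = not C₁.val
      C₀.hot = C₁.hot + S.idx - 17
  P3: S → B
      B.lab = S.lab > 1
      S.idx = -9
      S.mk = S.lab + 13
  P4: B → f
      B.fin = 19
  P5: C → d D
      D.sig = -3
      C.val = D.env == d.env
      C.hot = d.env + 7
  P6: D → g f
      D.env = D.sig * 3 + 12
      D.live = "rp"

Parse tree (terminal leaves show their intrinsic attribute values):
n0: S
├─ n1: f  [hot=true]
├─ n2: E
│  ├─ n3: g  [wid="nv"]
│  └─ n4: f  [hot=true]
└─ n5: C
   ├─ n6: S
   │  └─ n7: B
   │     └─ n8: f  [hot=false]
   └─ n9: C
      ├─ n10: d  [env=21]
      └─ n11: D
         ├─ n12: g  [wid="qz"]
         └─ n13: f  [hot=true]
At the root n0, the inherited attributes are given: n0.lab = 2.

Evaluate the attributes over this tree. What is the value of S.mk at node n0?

-5

1. n0.lab = 2  [given at root]
2. n1.hot = true  [terminal]
3. n2.depth = false  [S.lab > 2]
4. n3.wid = "nv"  [terminal]
5. n4.hot = true  [terminal]
6. n2.ok = true  [true]
7. n6.lab = 2  [2]
8. n7.lab = true  [S.lab > 1]
9. n8.hot = false  [terminal]
10. n7.fin = 19  [19]
11. n6.idx = -9  [-9]
12. n6.mk = 15  [S.lab + 13]
13. n10.env = 21  [terminal]
14. n11.sig = -3  [-3]
15. n12.wid = "qz"  [terminal]
16. n13.hot = true  [terminal]
17. n11.env = 3  [D.sig * 3 + 12]
18. n11.live = "rp"  ["rp"]
19. n9.val = false  [D.env == d.env]
20. n9.hot = 28  [d.env + 7]
21. n5.val = true  [not C₁.val]
22. n5.hot = 2  [C₁.hot + S.idx - 17]
23. n0.idx = 9  [S.lab * -1 + 11]
24. n0.mk = -5  [(if C.val then C.hot else S.lab) - 7]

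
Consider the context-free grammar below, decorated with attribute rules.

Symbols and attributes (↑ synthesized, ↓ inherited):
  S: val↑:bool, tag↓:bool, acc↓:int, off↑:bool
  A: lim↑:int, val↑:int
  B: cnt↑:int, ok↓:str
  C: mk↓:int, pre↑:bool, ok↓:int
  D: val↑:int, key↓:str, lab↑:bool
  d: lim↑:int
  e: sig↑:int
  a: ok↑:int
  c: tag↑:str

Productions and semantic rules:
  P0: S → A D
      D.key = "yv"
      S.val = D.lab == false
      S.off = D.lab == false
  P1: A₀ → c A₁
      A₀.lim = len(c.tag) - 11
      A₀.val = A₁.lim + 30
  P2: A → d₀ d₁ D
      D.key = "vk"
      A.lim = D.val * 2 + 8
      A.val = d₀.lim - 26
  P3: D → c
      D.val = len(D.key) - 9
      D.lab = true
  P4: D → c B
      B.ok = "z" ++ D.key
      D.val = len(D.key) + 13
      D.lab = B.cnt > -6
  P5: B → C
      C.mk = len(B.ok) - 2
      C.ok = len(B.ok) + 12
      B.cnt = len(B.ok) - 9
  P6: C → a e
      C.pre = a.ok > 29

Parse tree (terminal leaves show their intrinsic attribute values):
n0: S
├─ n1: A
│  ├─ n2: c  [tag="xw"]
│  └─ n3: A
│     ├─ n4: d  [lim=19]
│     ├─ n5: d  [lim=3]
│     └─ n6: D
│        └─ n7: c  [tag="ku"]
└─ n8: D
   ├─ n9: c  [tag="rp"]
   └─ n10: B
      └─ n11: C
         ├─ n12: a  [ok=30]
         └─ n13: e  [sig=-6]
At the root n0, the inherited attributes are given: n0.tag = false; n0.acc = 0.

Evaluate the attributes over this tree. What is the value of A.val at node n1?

24

1. n0.tag = false  [given at root]
2. n0.acc = 0  [given at root]
3. n2.tag = "xw"  [terminal]
4. n4.lim = 19  [terminal]
5. n5.lim = 3  [terminal]
6. n6.key = "vk"  ["vk"]
7. n7.tag = "ku"  [terminal]
8. n6.val = -7  [len(D.key) - 9]
9. n6.lab = true  [true]
10. n3.lim = -6  [D.val * 2 + 8]
11. n3.val = -7  [d₀.lim - 26]
12. n1.lim = -9  [len(c.tag) - 11]
13. n1.val = 24  [A₁.lim + 30]
14. n8.key = "yv"  ["yv"]
15. n9.tag = "rp"  [terminal]
16. n10.ok = "zyv"  ["z" ++ D.key]
17. n11.mk = 1  [len(B.ok) - 2]
18. n11.ok = 15  [len(B.ok) + 12]
19. n12.ok = 30  [terminal]
20. n13.sig = -6  [terminal]
21. n11.pre = true  [a.ok > 29]
22. n10.cnt = -6  [len(B.ok) - 9]
23. n8.val = 15  [len(D.key) + 13]
24. n8.lab = false  [B.cnt > -6]
25. n0.val = true  [D.lab == false]
26. n0.off = true  [D.lab == false]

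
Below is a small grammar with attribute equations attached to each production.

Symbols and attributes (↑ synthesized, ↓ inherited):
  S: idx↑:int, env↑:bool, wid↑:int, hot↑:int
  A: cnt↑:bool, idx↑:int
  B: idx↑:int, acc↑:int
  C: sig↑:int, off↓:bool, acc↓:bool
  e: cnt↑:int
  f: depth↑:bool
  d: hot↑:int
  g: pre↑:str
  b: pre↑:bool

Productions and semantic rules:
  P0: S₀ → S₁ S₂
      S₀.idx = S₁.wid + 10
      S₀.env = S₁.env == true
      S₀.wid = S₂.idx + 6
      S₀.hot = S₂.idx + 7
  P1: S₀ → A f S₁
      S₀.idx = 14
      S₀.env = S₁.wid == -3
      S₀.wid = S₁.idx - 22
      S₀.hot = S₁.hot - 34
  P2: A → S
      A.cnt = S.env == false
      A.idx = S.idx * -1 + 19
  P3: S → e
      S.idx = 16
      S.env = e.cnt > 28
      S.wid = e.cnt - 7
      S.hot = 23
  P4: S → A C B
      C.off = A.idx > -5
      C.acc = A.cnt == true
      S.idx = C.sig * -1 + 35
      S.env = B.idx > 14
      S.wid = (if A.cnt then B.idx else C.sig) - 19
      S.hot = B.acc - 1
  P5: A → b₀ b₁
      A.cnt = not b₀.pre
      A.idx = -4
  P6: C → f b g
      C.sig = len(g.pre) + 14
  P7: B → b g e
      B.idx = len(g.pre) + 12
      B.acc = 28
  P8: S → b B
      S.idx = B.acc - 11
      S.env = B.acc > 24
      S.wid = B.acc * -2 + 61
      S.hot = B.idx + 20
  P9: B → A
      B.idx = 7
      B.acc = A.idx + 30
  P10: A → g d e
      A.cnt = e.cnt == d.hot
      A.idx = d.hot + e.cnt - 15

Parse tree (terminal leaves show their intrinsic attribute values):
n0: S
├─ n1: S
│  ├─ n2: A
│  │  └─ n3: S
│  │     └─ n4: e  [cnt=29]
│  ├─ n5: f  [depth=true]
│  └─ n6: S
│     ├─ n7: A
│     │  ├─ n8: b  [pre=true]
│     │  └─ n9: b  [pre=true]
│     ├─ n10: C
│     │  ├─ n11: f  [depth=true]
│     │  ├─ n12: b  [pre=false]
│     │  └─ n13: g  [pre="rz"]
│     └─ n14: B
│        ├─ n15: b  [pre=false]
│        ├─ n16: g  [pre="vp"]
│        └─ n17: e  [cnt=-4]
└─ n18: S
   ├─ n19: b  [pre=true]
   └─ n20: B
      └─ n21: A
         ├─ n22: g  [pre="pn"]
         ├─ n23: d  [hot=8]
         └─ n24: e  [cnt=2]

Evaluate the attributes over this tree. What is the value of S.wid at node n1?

-3

1. n4.cnt = 29  [terminal]
2. n3.idx = 16  [16]
3. n3.env = true  [e.cnt > 28]
4. n3.wid = 22  [e.cnt - 7]
5. n3.hot = 23  [23]
6. n2.cnt = false  [S.env == false]
7. n2.idx = 3  [S.idx * -1 + 19]
8. n5.depth = true  [terminal]
9. n8.pre = true  [terminal]
10. n9.pre = true  [terminal]
11. n7.cnt = false  [not b₀.pre]
12. n7.idx = -4  [-4]
13. n10.off = true  [A.idx > -5]
14. n10.acc = false  [A.cnt == true]
15. n11.depth = true  [terminal]
16. n12.pre = false  [terminal]
17. n13.pre = "rz"  [terminal]
18. n10.sig = 16  [len(g.pre) + 14]
19. n15.pre = false  [terminal]
20. n16.pre = "vp"  [terminal]
21. n17.cnt = -4  [terminal]
22. n14.idx = 14  [len(g.pre) + 12]
23. n14.acc = 28  [28]
24. n6.idx = 19  [C.sig * -1 + 35]
25. n6.env = false  [B.idx > 14]
26. n6.wid = -3  [(if A.cnt then B.idx else C.sig) - 19]
27. n6.hot = 27  [B.acc - 1]
28. n1.idx = 14  [14]
29. n1.env = true  [S₁.wid == -3]
30. n1.wid = -3  [S₁.idx - 22]
31. n1.hot = -7  [S₁.hot - 34]
32. n19.pre = true  [terminal]
33. n22.pre = "pn"  [terminal]
34. n23.hot = 8  [terminal]
35. n24.cnt = 2  [terminal]
36. n21.cnt = false  [e.cnt == d.hot]
37. n21.idx = -5  [d.hot + e.cnt - 15]
38. n20.idx = 7  [7]
39. n20.acc = 25  [A.idx + 30]
40. n18.idx = 14  [B.acc - 11]
41. n18.env = true  [B.acc > 24]
42. n18.wid = 11  [B.acc * -2 + 61]
43. n18.hot = 27  [B.idx + 20]
44. n0.idx = 7  [S₁.wid + 10]
45. n0.env = true  [S₁.env == true]
46. n0.wid = 20  [S₂.idx + 6]
47. n0.hot = 21  [S₂.idx + 7]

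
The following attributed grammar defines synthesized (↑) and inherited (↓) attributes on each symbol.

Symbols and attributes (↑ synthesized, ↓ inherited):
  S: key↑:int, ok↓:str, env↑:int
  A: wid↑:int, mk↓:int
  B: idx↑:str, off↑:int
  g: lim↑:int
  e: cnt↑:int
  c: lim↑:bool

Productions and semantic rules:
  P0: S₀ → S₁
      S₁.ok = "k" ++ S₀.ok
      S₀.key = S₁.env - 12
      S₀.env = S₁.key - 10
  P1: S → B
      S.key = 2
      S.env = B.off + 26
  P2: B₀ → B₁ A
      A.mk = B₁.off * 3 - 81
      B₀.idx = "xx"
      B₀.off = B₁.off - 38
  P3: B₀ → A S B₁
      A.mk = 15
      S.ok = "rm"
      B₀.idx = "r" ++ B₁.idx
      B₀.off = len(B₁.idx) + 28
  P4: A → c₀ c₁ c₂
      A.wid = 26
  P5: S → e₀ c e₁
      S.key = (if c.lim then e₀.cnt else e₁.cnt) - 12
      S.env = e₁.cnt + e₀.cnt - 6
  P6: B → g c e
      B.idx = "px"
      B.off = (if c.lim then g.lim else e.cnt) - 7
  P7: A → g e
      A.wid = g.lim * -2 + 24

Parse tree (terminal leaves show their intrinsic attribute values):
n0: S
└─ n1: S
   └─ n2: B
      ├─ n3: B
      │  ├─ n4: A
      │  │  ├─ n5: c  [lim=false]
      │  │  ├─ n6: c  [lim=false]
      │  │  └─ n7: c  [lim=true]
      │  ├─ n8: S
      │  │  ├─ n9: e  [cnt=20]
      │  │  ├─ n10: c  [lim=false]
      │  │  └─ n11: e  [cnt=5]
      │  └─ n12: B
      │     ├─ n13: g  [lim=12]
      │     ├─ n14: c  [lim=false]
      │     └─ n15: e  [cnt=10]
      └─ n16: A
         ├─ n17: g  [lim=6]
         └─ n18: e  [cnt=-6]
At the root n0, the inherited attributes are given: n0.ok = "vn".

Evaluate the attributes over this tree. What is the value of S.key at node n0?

1. n0.ok = "vn"  [given at root]
2. n1.ok = "kvn"  ["k" ++ S₀.ok]
3. n4.mk = 15  [15]
4. n5.lim = false  [terminal]
5. n6.lim = false  [terminal]
6. n7.lim = true  [terminal]
7. n4.wid = 26  [26]
8. n8.ok = "rm"  ["rm"]
9. n9.cnt = 20  [terminal]
10. n10.lim = false  [terminal]
11. n11.cnt = 5  [terminal]
12. n8.key = -7  [(if c.lim then e₀.cnt else e₁.cnt) - 12]
13. n8.env = 19  [e₁.cnt + e₀.cnt - 6]
14. n13.lim = 12  [terminal]
15. n14.lim = false  [terminal]
16. n15.cnt = 10  [terminal]
17. n12.idx = "px"  ["px"]
18. n12.off = 3  [(if c.lim then g.lim else e.cnt) - 7]
19. n3.idx = "rpx"  ["r" ++ B₁.idx]
20. n3.off = 30  [len(B₁.idx) + 28]
21. n16.mk = 9  [B₁.off * 3 - 81]
22. n17.lim = 6  [terminal]
23. n18.cnt = -6  [terminal]
24. n16.wid = 12  [g.lim * -2 + 24]
25. n2.idx = "xx"  ["xx"]
26. n2.off = -8  [B₁.off - 38]
27. n1.key = 2  [2]
28. n1.env = 18  [B.off + 26]
29. n0.key = 6  [S₁.env - 12]
30. n0.env = -8  [S₁.key - 10]

6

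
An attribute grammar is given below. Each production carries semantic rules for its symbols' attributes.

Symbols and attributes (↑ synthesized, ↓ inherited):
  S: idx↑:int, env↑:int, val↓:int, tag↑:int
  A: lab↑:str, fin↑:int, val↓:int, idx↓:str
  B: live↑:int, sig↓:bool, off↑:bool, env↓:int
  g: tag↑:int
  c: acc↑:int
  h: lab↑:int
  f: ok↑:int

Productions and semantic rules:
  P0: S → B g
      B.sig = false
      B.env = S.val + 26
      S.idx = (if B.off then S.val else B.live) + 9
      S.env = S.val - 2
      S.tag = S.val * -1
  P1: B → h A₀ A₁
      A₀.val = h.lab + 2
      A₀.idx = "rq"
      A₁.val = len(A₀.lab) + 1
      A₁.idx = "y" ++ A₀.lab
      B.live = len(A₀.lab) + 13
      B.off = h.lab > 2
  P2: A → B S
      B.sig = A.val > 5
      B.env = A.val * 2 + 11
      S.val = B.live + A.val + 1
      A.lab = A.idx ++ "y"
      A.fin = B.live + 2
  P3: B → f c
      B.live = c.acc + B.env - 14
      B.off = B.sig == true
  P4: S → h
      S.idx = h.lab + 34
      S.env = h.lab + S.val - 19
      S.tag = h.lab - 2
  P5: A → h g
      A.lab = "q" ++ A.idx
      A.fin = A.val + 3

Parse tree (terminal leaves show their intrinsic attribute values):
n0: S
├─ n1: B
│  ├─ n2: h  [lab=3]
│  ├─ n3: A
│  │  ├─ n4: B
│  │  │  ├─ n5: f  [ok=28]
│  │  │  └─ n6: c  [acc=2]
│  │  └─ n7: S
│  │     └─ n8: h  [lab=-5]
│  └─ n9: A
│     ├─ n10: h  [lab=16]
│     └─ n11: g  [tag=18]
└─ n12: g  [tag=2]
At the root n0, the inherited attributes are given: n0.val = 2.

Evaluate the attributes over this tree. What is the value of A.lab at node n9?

1. n0.val = 2  [given at root]
2. n1.sig = false  [false]
3. n1.env = 28  [S.val + 26]
4. n2.lab = 3  [terminal]
5. n3.val = 5  [h.lab + 2]
6. n3.idx = "rq"  ["rq"]
7. n4.sig = false  [A.val > 5]
8. n4.env = 21  [A.val * 2 + 11]
9. n5.ok = 28  [terminal]
10. n6.acc = 2  [terminal]
11. n4.live = 9  [c.acc + B.env - 14]
12. n4.off = false  [B.sig == true]
13. n7.val = 15  [B.live + A.val + 1]
14. n8.lab = -5  [terminal]
15. n7.idx = 29  [h.lab + 34]
16. n7.env = -9  [h.lab + S.val - 19]
17. n7.tag = -7  [h.lab - 2]
18. n3.lab = "rqy"  [A.idx ++ "y"]
19. n3.fin = 11  [B.live + 2]
20. n9.val = 4  [len(A₀.lab) + 1]
21. n9.idx = "yrqy"  ["y" ++ A₀.lab]
22. n10.lab = 16  [terminal]
23. n11.tag = 18  [terminal]
24. n9.lab = "qyrqy"  ["q" ++ A.idx]
25. n9.fin = 7  [A.val + 3]
26. n1.live = 16  [len(A₀.lab) + 13]
27. n1.off = true  [h.lab > 2]
28. n12.tag = 2  [terminal]
29. n0.idx = 11  [(if B.off then S.val else B.live) + 9]
30. n0.env = 0  [S.val - 2]
31. n0.tag = -2  [S.val * -1]

"qyrqy"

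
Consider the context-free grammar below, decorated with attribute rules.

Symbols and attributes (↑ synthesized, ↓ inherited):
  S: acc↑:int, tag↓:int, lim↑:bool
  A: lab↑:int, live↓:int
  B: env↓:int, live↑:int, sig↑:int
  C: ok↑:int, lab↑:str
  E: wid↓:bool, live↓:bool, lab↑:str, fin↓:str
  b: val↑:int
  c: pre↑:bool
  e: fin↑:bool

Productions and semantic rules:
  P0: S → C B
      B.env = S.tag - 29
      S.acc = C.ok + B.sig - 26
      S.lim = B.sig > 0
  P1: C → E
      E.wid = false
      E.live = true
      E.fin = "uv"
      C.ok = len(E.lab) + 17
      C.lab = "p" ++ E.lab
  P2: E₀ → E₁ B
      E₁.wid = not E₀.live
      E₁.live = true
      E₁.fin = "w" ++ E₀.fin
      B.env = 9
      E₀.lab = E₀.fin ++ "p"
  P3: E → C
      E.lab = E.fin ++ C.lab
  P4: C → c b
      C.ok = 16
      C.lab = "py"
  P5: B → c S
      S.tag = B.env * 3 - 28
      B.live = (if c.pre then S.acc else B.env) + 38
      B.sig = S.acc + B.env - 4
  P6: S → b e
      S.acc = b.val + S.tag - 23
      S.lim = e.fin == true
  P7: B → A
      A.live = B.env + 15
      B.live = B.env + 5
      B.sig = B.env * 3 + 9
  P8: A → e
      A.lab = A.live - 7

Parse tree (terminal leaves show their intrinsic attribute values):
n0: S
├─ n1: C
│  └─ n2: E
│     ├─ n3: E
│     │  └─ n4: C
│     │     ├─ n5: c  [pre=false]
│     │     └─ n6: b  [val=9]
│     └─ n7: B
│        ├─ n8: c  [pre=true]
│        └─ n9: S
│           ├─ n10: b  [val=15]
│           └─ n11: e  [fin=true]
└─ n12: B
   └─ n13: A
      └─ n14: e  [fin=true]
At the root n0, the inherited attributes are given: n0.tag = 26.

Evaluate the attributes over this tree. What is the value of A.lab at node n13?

1. n0.tag = 26  [given at root]
2. n2.wid = false  [false]
3. n2.live = true  [true]
4. n2.fin = "uv"  ["uv"]
5. n3.wid = false  [not E₀.live]
6. n3.live = true  [true]
7. n3.fin = "wuv"  ["w" ++ E₀.fin]
8. n5.pre = false  [terminal]
9. n6.val = 9  [terminal]
10. n4.ok = 16  [16]
11. n4.lab = "py"  ["py"]
12. n3.lab = "wuvpy"  [E.fin ++ C.lab]
13. n7.env = 9  [9]
14. n8.pre = true  [terminal]
15. n9.tag = -1  [B.env * 3 - 28]
16. n10.val = 15  [terminal]
17. n11.fin = true  [terminal]
18. n9.acc = -9  [b.val + S.tag - 23]
19. n9.lim = true  [e.fin == true]
20. n7.live = 29  [(if c.pre then S.acc else B.env) + 38]
21. n7.sig = -4  [S.acc + B.env - 4]
22. n2.lab = "uvp"  [E₀.fin ++ "p"]
23. n1.ok = 20  [len(E.lab) + 17]
24. n1.lab = "puvp"  ["p" ++ E.lab]
25. n12.env = -3  [S.tag - 29]
26. n13.live = 12  [B.env + 15]
27. n14.fin = true  [terminal]
28. n13.lab = 5  [A.live - 7]
29. n12.live = 2  [B.env + 5]
30. n12.sig = 0  [B.env * 3 + 9]
31. n0.acc = -6  [C.ok + B.sig - 26]
32. n0.lim = false  [B.sig > 0]

5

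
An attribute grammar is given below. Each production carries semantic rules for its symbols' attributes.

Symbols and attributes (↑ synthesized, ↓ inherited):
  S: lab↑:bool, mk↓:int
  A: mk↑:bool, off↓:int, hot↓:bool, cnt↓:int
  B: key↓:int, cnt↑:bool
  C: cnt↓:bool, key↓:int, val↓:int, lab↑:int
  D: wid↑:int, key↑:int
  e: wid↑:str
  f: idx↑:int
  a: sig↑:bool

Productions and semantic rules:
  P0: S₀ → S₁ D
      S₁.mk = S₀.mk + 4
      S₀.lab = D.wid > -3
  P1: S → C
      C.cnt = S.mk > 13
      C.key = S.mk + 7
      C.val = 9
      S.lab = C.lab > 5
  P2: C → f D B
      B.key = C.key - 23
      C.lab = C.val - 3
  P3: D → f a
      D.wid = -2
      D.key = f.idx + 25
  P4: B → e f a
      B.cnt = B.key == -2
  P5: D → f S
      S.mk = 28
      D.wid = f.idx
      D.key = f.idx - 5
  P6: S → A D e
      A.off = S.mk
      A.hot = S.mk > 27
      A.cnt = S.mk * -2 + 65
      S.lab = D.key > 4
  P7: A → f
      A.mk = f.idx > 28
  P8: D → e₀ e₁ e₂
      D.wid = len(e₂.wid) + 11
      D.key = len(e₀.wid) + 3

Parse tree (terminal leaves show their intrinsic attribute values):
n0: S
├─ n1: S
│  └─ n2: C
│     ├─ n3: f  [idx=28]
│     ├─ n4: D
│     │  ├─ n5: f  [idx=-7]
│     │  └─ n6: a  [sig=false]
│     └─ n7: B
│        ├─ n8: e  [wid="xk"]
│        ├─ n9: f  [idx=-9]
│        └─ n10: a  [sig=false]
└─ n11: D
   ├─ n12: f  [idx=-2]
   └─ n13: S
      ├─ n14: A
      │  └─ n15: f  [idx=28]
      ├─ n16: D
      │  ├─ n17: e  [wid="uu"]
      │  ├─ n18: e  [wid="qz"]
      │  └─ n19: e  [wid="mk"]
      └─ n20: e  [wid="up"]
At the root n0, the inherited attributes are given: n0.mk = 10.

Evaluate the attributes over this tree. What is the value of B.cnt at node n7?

true

1. n0.mk = 10  [given at root]
2. n1.mk = 14  [S₀.mk + 4]
3. n2.cnt = true  [S.mk > 13]
4. n2.key = 21  [S.mk + 7]
5. n2.val = 9  [9]
6. n3.idx = 28  [terminal]
7. n5.idx = -7  [terminal]
8. n6.sig = false  [terminal]
9. n4.wid = -2  [-2]
10. n4.key = 18  [f.idx + 25]
11. n7.key = -2  [C.key - 23]
12. n8.wid = "xk"  [terminal]
13. n9.idx = -9  [terminal]
14. n10.sig = false  [terminal]
15. n7.cnt = true  [B.key == -2]
16. n2.lab = 6  [C.val - 3]
17. n1.lab = true  [C.lab > 5]
18. n12.idx = -2  [terminal]
19. n13.mk = 28  [28]
20. n14.off = 28  [S.mk]
21. n14.hot = true  [S.mk > 27]
22. n14.cnt = 9  [S.mk * -2 + 65]
23. n15.idx = 28  [terminal]
24. n14.mk = false  [f.idx > 28]
25. n17.wid = "uu"  [terminal]
26. n18.wid = "qz"  [terminal]
27. n19.wid = "mk"  [terminal]
28. n16.wid = 13  [len(e₂.wid) + 11]
29. n16.key = 5  [len(e₀.wid) + 3]
30. n20.wid = "up"  [terminal]
31. n13.lab = true  [D.key > 4]
32. n11.wid = -2  [f.idx]
33. n11.key = -7  [f.idx - 5]
34. n0.lab = true  [D.wid > -3]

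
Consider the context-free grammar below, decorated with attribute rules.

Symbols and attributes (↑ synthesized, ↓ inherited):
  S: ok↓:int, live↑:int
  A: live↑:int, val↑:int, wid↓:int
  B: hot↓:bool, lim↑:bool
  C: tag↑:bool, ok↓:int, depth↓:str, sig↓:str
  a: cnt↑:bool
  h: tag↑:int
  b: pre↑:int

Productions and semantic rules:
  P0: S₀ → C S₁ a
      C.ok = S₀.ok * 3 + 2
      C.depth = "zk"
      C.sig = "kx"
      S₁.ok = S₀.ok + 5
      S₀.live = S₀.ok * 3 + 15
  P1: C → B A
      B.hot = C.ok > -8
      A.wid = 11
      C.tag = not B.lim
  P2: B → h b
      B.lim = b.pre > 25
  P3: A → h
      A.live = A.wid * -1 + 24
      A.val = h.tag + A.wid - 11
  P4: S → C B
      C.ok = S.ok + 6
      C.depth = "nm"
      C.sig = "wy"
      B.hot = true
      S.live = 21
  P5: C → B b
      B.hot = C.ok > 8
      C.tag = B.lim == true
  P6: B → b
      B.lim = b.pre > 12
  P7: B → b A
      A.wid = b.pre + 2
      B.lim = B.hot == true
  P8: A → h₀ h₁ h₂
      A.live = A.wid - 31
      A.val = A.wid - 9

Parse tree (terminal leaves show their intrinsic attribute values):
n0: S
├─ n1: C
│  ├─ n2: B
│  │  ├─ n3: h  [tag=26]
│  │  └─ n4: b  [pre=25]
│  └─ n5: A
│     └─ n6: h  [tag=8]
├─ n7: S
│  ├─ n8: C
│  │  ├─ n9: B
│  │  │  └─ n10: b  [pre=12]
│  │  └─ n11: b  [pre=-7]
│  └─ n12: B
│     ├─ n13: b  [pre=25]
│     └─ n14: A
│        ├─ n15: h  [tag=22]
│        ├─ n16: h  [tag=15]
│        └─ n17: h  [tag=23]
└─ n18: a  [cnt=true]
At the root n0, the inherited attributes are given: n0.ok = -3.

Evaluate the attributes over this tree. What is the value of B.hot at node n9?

1. n0.ok = -3  [given at root]
2. n1.ok = -7  [S₀.ok * 3 + 2]
3. n1.depth = "zk"  ["zk"]
4. n1.sig = "kx"  ["kx"]
5. n2.hot = true  [C.ok > -8]
6. n3.tag = 26  [terminal]
7. n4.pre = 25  [terminal]
8. n2.lim = false  [b.pre > 25]
9. n5.wid = 11  [11]
10. n6.tag = 8  [terminal]
11. n5.live = 13  [A.wid * -1 + 24]
12. n5.val = 8  [h.tag + A.wid - 11]
13. n1.tag = true  [not B.lim]
14. n7.ok = 2  [S₀.ok + 5]
15. n8.ok = 8  [S.ok + 6]
16. n8.depth = "nm"  ["nm"]
17. n8.sig = "wy"  ["wy"]
18. n9.hot = false  [C.ok > 8]
19. n10.pre = 12  [terminal]
20. n9.lim = false  [b.pre > 12]
21. n11.pre = -7  [terminal]
22. n8.tag = false  [B.lim == true]
23. n12.hot = true  [true]
24. n13.pre = 25  [terminal]
25. n14.wid = 27  [b.pre + 2]
26. n15.tag = 22  [terminal]
27. n16.tag = 15  [terminal]
28. n17.tag = 23  [terminal]
29. n14.live = -4  [A.wid - 31]
30. n14.val = 18  [A.wid - 9]
31. n12.lim = true  [B.hot == true]
32. n7.live = 21  [21]
33. n18.cnt = true  [terminal]
34. n0.live = 6  [S₀.ok * 3 + 15]

false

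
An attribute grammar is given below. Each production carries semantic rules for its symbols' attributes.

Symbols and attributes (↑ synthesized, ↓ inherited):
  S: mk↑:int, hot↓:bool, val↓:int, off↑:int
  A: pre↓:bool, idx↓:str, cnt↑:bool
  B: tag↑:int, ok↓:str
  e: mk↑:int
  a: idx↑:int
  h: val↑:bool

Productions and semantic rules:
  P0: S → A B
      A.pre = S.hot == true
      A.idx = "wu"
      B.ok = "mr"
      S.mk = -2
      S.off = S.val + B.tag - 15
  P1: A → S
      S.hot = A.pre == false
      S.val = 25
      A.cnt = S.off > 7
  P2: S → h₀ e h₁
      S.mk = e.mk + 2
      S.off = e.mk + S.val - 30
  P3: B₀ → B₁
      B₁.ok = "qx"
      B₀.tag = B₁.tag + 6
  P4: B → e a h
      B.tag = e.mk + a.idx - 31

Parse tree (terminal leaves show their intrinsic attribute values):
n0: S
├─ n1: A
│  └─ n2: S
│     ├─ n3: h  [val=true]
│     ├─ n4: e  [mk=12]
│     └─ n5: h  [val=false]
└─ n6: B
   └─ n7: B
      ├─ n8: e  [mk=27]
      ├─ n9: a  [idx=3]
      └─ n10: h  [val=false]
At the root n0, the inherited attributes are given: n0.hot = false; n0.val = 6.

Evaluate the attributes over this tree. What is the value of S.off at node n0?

1. n0.hot = false  [given at root]
2. n0.val = 6  [given at root]
3. n1.pre = false  [S.hot == true]
4. n1.idx = "wu"  ["wu"]
5. n2.hot = true  [A.pre == false]
6. n2.val = 25  [25]
7. n3.val = true  [terminal]
8. n4.mk = 12  [terminal]
9. n5.val = false  [terminal]
10. n2.mk = 14  [e.mk + 2]
11. n2.off = 7  [e.mk + S.val - 30]
12. n1.cnt = false  [S.off > 7]
13. n6.ok = "mr"  ["mr"]
14. n7.ok = "qx"  ["qx"]
15. n8.mk = 27  [terminal]
16. n9.idx = 3  [terminal]
17. n10.val = false  [terminal]
18. n7.tag = -1  [e.mk + a.idx - 31]
19. n6.tag = 5  [B₁.tag + 6]
20. n0.mk = -2  [-2]
21. n0.off = -4  [S.val + B.tag - 15]

-4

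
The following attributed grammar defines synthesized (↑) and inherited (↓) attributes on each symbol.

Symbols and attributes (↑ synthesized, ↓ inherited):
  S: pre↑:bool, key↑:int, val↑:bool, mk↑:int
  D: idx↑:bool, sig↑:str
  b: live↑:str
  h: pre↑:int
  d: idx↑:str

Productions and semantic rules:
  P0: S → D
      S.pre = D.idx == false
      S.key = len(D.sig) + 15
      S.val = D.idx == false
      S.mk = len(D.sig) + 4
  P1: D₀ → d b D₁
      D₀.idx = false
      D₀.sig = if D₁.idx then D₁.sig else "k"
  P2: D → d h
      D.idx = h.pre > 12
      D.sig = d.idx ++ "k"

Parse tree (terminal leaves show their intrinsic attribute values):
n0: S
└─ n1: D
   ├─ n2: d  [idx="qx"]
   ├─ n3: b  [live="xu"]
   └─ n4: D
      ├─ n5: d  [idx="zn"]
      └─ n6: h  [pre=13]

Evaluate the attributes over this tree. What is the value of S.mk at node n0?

7

1. n2.idx = "qx"  [terminal]
2. n3.live = "xu"  [terminal]
3. n5.idx = "zn"  [terminal]
4. n6.pre = 13  [terminal]
5. n4.idx = true  [h.pre > 12]
6. n4.sig = "znk"  [d.idx ++ "k"]
7. n1.idx = false  [false]
8. n1.sig = "znk"  [if D₁.idx then D₁.sig else "k"]
9. n0.pre = true  [D.idx == false]
10. n0.key = 18  [len(D.sig) + 15]
11. n0.val = true  [D.idx == false]
12. n0.mk = 7  [len(D.sig) + 4]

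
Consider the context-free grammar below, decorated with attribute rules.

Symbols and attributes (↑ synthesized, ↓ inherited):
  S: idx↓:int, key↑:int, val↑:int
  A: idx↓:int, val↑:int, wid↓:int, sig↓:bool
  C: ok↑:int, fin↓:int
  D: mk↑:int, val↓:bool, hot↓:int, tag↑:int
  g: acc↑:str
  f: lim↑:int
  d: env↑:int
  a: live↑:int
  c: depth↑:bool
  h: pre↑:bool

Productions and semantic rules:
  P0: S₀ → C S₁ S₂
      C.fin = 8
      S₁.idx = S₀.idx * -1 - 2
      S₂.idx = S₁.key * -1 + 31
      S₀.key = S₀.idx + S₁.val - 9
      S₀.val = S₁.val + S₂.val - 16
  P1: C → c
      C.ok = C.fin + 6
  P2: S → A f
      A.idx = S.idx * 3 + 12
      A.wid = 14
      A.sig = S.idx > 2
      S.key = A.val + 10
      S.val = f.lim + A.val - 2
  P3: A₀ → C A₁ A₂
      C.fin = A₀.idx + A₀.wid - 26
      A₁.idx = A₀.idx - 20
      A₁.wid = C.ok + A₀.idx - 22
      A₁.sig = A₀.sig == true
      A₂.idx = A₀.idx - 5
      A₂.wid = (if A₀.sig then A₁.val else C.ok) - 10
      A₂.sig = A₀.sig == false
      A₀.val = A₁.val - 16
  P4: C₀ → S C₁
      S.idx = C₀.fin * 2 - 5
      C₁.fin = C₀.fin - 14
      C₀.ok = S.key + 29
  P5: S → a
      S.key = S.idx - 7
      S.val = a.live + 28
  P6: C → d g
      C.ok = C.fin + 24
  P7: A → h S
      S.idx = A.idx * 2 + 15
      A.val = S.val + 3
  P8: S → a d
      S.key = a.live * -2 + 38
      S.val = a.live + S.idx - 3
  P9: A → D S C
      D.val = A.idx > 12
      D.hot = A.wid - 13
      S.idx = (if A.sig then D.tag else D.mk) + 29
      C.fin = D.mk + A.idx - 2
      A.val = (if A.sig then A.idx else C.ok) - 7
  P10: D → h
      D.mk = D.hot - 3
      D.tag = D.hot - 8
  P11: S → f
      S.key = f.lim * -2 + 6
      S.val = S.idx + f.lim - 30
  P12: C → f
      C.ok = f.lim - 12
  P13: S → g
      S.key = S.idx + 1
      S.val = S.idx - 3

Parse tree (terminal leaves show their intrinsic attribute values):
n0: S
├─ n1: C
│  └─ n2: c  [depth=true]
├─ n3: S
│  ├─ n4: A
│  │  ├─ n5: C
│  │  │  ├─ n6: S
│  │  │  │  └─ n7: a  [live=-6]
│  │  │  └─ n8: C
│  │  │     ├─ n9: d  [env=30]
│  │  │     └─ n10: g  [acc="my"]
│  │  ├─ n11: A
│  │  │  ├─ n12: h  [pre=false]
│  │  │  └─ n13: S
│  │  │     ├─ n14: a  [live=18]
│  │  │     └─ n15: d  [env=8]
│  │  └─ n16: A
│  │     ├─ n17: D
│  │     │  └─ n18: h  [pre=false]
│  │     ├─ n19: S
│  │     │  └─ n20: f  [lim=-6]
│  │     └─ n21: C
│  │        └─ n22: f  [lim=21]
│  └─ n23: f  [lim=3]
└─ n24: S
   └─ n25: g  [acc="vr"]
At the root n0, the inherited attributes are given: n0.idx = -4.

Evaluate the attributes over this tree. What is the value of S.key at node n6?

0

1. n0.idx = -4  [given at root]
2. n1.fin = 8  [8]
3. n2.depth = true  [terminal]
4. n1.ok = 14  [C.fin + 6]
5. n3.idx = 2  [S₀.idx * -1 - 2]
6. n4.idx = 18  [S.idx * 3 + 12]
7. n4.wid = 14  [14]
8. n4.sig = false  [S.idx > 2]
9. n5.fin = 6  [A₀.idx + A₀.wid - 26]
10. n6.idx = 7  [C₀.fin * 2 - 5]
11. n7.live = -6  [terminal]
12. n6.key = 0  [S.idx - 7]
13. n6.val = 22  [a.live + 28]
14. n8.fin = -8  [C₀.fin - 14]
15. n9.env = 30  [terminal]
16. n10.acc = "my"  [terminal]
17. n8.ok = 16  [C.fin + 24]
18. n5.ok = 29  [S.key + 29]
19. n11.idx = -2  [A₀.idx - 20]
20. n11.wid = 25  [C.ok + A₀.idx - 22]
21. n11.sig = false  [A₀.sig == true]
22. n12.pre = false  [terminal]
23. n13.idx = 11  [A.idx * 2 + 15]
24. n14.live = 18  [terminal]
25. n15.env = 8  [terminal]
26. n13.key = 2  [a.live * -2 + 38]
27. n13.val = 26  [a.live + S.idx - 3]
28. n11.val = 29  [S.val + 3]
29. n16.idx = 13  [A₀.idx - 5]
30. n16.wid = 19  [(if A₀.sig then A₁.val else C.ok) - 10]
31. n16.sig = true  [A₀.sig == false]
32. n17.val = true  [A.idx > 12]
33. n17.hot = 6  [A.wid - 13]
34. n18.pre = false  [terminal]
35. n17.mk = 3  [D.hot - 3]
36. n17.tag = -2  [D.hot - 8]
37. n19.idx = 27  [(if A.sig then D.tag else D.mk) + 29]
38. n20.lim = -6  [terminal]
39. n19.key = 18  [f.lim * -2 + 6]
40. n19.val = -9  [S.idx + f.lim - 30]
41. n21.fin = 14  [D.mk + A.idx - 2]
42. n22.lim = 21  [terminal]
43. n21.ok = 9  [f.lim - 12]
44. n16.val = 6  [(if A.sig then A.idx else C.ok) - 7]
45. n4.val = 13  [A₁.val - 16]
46. n23.lim = 3  [terminal]
47. n3.key = 23  [A.val + 10]
48. n3.val = 14  [f.lim + A.val - 2]
49. n24.idx = 8  [S₁.key * -1 + 31]
50. n25.acc = "vr"  [terminal]
51. n24.key = 9  [S.idx + 1]
52. n24.val = 5  [S.idx - 3]
53. n0.key = 1  [S₀.idx + S₁.val - 9]
54. n0.val = 3  [S₁.val + S₂.val - 16]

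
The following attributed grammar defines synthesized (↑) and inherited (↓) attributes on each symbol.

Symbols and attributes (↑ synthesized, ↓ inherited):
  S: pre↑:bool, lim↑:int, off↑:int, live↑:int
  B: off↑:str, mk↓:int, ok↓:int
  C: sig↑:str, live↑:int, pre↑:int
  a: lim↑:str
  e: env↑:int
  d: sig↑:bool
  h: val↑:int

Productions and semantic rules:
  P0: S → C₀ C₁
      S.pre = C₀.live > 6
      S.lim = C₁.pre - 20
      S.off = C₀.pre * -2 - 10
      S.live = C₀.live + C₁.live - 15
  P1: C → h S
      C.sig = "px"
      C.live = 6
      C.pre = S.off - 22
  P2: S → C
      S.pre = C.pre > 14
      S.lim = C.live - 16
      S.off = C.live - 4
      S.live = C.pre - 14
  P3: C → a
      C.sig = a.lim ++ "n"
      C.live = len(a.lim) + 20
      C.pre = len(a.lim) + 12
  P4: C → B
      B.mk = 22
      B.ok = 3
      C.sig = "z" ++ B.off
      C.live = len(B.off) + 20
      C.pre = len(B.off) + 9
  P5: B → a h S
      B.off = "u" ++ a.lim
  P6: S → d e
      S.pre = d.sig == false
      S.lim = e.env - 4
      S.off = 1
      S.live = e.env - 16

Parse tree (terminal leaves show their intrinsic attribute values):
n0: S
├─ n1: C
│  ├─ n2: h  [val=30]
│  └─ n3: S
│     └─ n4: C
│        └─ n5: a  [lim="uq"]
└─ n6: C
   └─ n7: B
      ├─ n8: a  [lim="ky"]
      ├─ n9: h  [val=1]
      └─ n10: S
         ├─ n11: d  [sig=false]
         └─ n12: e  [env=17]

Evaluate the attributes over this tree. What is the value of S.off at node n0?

1. n2.val = 30  [terminal]
2. n5.lim = "uq"  [terminal]
3. n4.sig = "uqn"  [a.lim ++ "n"]
4. n4.live = 22  [len(a.lim) + 20]
5. n4.pre = 14  [len(a.lim) + 12]
6. n3.pre = false  [C.pre > 14]
7. n3.lim = 6  [C.live - 16]
8. n3.off = 18  [C.live - 4]
9. n3.live = 0  [C.pre - 14]
10. n1.sig = "px"  ["px"]
11. n1.live = 6  [6]
12. n1.pre = -4  [S.off - 22]
13. n7.mk = 22  [22]
14. n7.ok = 3  [3]
15. n8.lim = "ky"  [terminal]
16. n9.val = 1  [terminal]
17. n11.sig = false  [terminal]
18. n12.env = 17  [terminal]
19. n10.pre = true  [d.sig == false]
20. n10.lim = 13  [e.env - 4]
21. n10.off = 1  [1]
22. n10.live = 1  [e.env - 16]
23. n7.off = "uky"  ["u" ++ a.lim]
24. n6.sig = "zuky"  ["z" ++ B.off]
25. n6.live = 23  [len(B.off) + 20]
26. n6.pre = 12  [len(B.off) + 9]
27. n0.pre = false  [C₀.live > 6]
28. n0.lim = -8  [C₁.pre - 20]
29. n0.off = -2  [C₀.pre * -2 - 10]
30. n0.live = 14  [C₀.live + C₁.live - 15]

-2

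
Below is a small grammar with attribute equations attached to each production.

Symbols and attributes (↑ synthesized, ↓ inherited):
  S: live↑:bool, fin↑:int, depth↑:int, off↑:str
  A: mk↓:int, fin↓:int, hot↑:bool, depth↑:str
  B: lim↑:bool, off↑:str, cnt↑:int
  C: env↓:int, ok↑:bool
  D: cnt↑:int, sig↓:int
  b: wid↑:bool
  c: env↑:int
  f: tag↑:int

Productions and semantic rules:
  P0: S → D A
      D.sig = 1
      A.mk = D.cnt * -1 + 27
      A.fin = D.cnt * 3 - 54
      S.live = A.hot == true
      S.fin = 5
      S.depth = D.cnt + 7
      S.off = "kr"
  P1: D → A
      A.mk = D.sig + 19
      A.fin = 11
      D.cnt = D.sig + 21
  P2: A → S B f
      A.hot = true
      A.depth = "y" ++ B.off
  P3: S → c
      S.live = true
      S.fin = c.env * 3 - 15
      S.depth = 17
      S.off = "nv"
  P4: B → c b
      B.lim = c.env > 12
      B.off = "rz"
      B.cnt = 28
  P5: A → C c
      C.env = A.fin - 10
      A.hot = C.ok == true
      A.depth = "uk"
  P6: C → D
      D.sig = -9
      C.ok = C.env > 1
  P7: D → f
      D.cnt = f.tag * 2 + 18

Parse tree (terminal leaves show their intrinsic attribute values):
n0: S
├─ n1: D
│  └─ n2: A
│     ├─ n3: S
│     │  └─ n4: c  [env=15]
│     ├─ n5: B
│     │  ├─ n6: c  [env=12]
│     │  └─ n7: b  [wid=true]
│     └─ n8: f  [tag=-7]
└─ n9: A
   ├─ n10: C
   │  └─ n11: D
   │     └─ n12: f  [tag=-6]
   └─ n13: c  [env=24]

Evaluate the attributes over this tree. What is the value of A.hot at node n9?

true

1. n1.sig = 1  [1]
2. n2.mk = 20  [D.sig + 19]
3. n2.fin = 11  [11]
4. n4.env = 15  [terminal]
5. n3.live = true  [true]
6. n3.fin = 30  [c.env * 3 - 15]
7. n3.depth = 17  [17]
8. n3.off = "nv"  ["nv"]
9. n6.env = 12  [terminal]
10. n7.wid = true  [terminal]
11. n5.lim = false  [c.env > 12]
12. n5.off = "rz"  ["rz"]
13. n5.cnt = 28  [28]
14. n8.tag = -7  [terminal]
15. n2.hot = true  [true]
16. n2.depth = "yrz"  ["y" ++ B.off]
17. n1.cnt = 22  [D.sig + 21]
18. n9.mk = 5  [D.cnt * -1 + 27]
19. n9.fin = 12  [D.cnt * 3 - 54]
20. n10.env = 2  [A.fin - 10]
21. n11.sig = -9  [-9]
22. n12.tag = -6  [terminal]
23. n11.cnt = 6  [f.tag * 2 + 18]
24. n10.ok = true  [C.env > 1]
25. n13.env = 24  [terminal]
26. n9.hot = true  [C.ok == true]
27. n9.depth = "uk"  ["uk"]
28. n0.live = true  [A.hot == true]
29. n0.fin = 5  [5]
30. n0.depth = 29  [D.cnt + 7]
31. n0.off = "kr"  ["kr"]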